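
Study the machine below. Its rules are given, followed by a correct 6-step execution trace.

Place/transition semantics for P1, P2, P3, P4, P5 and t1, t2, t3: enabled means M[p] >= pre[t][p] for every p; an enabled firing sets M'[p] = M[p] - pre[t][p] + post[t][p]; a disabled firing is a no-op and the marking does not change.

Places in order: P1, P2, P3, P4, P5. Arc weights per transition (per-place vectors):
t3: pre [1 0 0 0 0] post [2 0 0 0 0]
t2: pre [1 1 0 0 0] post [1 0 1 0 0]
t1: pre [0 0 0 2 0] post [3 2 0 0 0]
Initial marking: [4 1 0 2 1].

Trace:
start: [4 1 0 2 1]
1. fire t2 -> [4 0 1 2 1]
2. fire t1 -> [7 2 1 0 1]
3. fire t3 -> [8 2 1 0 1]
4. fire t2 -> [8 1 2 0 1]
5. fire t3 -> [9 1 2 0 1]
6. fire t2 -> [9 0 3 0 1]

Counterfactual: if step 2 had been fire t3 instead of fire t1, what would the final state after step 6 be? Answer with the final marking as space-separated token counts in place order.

7 0 1 2 1

(re-executing from step 2 with the substitution; state before step 2: [4 0 1 2 1])
2. fire t3 -> [5 0 1 2 1]
3. fire t3 -> [6 0 1 2 1]
4. fire t2 -> [6 0 1 2 1]
5. fire t3 -> [7 0 1 2 1]
6. fire t2 -> [7 0 1 2 1]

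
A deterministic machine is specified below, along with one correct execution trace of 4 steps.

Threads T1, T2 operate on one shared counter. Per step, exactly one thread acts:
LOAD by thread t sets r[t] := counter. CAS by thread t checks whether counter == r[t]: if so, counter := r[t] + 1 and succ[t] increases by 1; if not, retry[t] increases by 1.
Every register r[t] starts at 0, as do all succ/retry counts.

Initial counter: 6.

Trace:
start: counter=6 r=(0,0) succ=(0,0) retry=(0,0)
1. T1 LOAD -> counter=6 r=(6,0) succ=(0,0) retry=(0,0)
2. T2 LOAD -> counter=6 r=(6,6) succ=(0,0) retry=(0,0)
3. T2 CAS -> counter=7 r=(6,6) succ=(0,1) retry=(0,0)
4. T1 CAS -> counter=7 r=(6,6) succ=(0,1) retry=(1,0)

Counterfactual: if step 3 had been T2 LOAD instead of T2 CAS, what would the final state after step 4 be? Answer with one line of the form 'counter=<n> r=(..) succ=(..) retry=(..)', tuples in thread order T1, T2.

(re-executing from step 3 with the substitution; state before step 3: counter=6 r=(6,6) succ=(0,0) retry=(0,0))
3. T2 LOAD -> counter=6 r=(6,6) succ=(0,0) retry=(0,0)
4. T1 CAS -> counter=7 r=(6,6) succ=(1,0) retry=(0,0)

counter=7 r=(6,6) succ=(1,0) retry=(0,0)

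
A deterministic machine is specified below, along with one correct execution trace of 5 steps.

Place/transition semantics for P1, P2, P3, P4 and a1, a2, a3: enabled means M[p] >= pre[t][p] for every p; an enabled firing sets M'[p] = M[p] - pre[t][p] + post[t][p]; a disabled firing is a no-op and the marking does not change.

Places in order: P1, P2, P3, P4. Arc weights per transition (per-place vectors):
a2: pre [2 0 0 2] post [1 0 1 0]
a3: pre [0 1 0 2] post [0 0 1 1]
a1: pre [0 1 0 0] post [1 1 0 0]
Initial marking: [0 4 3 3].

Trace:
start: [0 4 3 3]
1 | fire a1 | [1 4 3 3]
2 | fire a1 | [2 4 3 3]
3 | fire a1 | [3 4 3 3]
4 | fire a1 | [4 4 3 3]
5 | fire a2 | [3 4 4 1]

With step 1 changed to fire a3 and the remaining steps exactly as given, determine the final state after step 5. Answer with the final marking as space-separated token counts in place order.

(re-executing from step 1 with the substitution; state before step 1: [0 4 3 3])
1 | fire a3 | [0 3 4 2]
2 | fire a1 | [1 3 4 2]
3 | fire a1 | [2 3 4 2]
4 | fire a1 | [3 3 4 2]
5 | fire a2 | [2 3 5 0]

2 3 5 0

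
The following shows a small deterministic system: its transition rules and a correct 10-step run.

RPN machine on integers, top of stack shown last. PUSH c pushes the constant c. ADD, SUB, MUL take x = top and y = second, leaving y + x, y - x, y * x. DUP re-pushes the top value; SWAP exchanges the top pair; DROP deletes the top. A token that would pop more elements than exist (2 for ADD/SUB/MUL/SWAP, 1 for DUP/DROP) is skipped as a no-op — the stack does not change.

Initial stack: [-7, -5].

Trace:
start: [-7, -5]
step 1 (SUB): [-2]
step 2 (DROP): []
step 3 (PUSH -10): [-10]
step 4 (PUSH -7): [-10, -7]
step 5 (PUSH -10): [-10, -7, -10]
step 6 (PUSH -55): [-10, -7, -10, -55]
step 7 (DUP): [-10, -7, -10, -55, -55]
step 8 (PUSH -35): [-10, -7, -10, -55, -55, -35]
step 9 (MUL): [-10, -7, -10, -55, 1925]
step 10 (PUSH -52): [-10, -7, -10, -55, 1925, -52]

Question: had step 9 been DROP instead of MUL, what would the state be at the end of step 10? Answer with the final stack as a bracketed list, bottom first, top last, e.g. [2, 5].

[-10, -7, -10, -55, -55, -52]

(re-executing from step 9 with the substitution; state before step 9: [-10, -7, -10, -55, -55, -35])
step 9 (DROP): [-10, -7, -10, -55, -55]
step 10 (PUSH -52): [-10, -7, -10, -55, -55, -52]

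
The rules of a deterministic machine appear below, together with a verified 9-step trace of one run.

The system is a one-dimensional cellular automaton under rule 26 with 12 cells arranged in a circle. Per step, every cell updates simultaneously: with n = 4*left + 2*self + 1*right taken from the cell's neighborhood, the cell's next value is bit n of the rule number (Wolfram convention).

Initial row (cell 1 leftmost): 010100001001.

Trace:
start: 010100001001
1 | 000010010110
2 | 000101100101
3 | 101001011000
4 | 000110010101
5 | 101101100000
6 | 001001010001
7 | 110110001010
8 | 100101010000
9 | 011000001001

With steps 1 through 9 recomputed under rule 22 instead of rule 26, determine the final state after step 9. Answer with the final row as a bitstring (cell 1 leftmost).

(re-executing steps 1..9 under rule 22; state before step 1: 010100001001)
1 | 010110011111
2 | 010001100000
3 | 111010010000
4 | 000011111001
5 | 100100000111
6 | 011110001000
7 | 100001011100
8 | 110011000011
9 | 001100100100

001100100100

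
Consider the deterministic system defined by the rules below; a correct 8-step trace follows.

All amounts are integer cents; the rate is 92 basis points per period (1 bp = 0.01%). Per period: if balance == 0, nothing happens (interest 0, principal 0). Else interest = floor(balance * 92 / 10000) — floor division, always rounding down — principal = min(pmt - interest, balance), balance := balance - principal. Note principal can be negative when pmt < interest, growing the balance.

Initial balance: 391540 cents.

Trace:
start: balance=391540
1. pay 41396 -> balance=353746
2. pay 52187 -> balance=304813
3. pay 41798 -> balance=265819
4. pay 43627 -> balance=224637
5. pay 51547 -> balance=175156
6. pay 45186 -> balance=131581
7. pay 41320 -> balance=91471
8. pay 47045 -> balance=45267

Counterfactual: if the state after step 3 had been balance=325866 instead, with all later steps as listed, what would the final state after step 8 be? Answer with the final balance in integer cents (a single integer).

state after step 3 := balance=325866
4. pay 43627 -> balance=285236
5. pay 51547 -> balance=236313
6. pay 45186 -> balance=193301
7. pay 41320 -> balance=153759
8. pay 47045 -> balance=108128

108128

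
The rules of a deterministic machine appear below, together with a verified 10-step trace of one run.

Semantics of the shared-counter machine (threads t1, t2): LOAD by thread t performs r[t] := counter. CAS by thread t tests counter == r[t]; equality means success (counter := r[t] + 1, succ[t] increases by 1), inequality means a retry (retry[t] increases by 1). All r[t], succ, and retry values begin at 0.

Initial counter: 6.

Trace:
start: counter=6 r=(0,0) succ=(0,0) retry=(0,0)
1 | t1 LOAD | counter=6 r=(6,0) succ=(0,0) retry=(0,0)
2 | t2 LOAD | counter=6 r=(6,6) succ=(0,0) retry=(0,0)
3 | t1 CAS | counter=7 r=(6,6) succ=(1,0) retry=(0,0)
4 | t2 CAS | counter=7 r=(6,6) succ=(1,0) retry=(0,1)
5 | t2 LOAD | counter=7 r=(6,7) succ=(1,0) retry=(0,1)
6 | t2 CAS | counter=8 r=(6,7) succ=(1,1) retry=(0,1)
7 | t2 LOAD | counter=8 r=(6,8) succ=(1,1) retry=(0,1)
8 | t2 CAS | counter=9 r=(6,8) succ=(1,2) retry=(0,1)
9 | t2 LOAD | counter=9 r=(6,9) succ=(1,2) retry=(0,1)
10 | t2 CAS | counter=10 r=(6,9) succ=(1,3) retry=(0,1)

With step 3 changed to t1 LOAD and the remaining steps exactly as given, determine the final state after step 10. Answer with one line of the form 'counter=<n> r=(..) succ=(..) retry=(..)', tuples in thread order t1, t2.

(re-executing from step 3 with the substitution; state before step 3: counter=6 r=(6,6) succ=(0,0) retry=(0,0))
3 | t1 LOAD | counter=6 r=(6,6) succ=(0,0) retry=(0,0)
4 | t2 CAS | counter=7 r=(6,6) succ=(0,1) retry=(0,0)
5 | t2 LOAD | counter=7 r=(6,7) succ=(0,1) retry=(0,0)
6 | t2 CAS | counter=8 r=(6,7) succ=(0,2) retry=(0,0)
7 | t2 LOAD | counter=8 r=(6,8) succ=(0,2) retry=(0,0)
8 | t2 CAS | counter=9 r=(6,8) succ=(0,3) retry=(0,0)
9 | t2 LOAD | counter=9 r=(6,9) succ=(0,3) retry=(0,0)
10 | t2 CAS | counter=10 r=(6,9) succ=(0,4) retry=(0,0)

counter=10 r=(6,9) succ=(0,4) retry=(0,0)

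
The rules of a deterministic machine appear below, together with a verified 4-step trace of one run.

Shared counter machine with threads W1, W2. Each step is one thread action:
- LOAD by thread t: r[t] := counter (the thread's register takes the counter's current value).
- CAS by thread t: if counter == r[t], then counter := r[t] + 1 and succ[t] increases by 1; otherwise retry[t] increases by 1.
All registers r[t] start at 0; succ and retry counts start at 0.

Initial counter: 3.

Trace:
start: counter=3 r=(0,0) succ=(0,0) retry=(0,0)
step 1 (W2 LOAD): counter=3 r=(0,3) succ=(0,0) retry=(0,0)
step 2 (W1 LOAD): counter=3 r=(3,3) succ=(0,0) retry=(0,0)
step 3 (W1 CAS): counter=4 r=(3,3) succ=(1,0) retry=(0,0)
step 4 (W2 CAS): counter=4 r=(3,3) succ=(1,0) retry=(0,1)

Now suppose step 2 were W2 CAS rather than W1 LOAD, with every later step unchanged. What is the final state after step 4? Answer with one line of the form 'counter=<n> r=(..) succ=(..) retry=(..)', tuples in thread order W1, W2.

(re-executing from step 2 with the substitution; state before step 2: counter=3 r=(0,3) succ=(0,0) retry=(0,0))
step 2 (W2 CAS): counter=4 r=(0,3) succ=(0,1) retry=(0,0)
step 3 (W1 CAS): counter=4 r=(0,3) succ=(0,1) retry=(1,0)
step 4 (W2 CAS): counter=4 r=(0,3) succ=(0,1) retry=(1,1)

counter=4 r=(0,3) succ=(0,1) retry=(1,1)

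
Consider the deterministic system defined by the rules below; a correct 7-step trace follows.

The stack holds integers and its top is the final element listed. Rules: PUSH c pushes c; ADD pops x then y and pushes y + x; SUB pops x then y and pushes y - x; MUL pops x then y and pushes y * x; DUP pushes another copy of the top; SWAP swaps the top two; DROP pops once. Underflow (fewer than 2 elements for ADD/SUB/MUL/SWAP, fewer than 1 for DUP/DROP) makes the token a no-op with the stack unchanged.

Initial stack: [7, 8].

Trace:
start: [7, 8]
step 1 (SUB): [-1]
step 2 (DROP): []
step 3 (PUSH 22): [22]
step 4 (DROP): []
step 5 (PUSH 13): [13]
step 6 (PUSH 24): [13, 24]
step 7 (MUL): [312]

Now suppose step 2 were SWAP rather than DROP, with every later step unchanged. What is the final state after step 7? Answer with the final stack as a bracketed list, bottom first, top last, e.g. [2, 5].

[-1, 312]

(re-executing from step 2 with the substitution; state before step 2: [-1])
step 2 (SWAP): [-1]
step 3 (PUSH 22): [-1, 22]
step 4 (DROP): [-1]
step 5 (PUSH 13): [-1, 13]
step 6 (PUSH 24): [-1, 13, 24]
step 7 (MUL): [-1, 312]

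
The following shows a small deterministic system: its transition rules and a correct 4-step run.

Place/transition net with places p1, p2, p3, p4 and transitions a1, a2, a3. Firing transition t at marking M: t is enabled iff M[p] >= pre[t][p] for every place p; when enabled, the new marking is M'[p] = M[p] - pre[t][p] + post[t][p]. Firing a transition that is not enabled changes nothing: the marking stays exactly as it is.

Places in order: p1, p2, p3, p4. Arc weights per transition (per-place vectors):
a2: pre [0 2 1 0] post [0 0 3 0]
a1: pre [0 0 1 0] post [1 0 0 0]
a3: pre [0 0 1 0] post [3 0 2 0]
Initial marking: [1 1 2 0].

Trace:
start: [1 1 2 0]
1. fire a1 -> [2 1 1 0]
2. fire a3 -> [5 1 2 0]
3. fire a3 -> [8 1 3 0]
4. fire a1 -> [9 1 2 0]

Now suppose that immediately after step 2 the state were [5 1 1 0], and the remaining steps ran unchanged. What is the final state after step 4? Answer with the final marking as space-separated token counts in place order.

9 1 1 0

state after step 2 := [5 1 1 0]
3. fire a3 -> [8 1 2 0]
4. fire a1 -> [9 1 1 0]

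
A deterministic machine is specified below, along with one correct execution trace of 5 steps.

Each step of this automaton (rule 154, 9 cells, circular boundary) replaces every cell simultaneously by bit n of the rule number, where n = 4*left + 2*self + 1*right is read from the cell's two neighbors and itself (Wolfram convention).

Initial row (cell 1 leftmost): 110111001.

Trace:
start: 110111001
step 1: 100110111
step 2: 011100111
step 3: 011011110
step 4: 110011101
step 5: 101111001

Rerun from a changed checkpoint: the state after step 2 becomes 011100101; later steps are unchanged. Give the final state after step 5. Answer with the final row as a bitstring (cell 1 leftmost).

101100011

state after step 2 := 011100101
step 3: 011011000
step 4: 110010100
step 5: 101100011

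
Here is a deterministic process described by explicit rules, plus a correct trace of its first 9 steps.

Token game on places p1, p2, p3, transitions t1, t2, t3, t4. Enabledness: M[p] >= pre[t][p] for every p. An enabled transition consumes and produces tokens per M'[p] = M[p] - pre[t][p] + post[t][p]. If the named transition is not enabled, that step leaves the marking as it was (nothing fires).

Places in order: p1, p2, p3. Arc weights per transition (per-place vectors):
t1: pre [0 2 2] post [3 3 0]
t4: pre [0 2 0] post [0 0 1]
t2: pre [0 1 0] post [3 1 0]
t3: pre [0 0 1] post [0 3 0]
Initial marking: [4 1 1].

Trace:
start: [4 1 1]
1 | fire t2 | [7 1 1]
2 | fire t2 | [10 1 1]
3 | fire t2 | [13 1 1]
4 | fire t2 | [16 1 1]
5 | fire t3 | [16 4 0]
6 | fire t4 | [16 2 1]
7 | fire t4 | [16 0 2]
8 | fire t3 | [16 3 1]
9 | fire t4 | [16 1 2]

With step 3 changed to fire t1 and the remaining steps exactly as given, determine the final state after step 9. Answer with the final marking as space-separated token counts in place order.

13 1 2

(re-executing from step 3 with the substitution; state before step 3: [10 1 1])
3 | fire t1 | [10 1 1]
4 | fire t2 | [13 1 1]
5 | fire t3 | [13 4 0]
6 | fire t4 | [13 2 1]
7 | fire t4 | [13 0 2]
8 | fire t3 | [13 3 1]
9 | fire t4 | [13 1 2]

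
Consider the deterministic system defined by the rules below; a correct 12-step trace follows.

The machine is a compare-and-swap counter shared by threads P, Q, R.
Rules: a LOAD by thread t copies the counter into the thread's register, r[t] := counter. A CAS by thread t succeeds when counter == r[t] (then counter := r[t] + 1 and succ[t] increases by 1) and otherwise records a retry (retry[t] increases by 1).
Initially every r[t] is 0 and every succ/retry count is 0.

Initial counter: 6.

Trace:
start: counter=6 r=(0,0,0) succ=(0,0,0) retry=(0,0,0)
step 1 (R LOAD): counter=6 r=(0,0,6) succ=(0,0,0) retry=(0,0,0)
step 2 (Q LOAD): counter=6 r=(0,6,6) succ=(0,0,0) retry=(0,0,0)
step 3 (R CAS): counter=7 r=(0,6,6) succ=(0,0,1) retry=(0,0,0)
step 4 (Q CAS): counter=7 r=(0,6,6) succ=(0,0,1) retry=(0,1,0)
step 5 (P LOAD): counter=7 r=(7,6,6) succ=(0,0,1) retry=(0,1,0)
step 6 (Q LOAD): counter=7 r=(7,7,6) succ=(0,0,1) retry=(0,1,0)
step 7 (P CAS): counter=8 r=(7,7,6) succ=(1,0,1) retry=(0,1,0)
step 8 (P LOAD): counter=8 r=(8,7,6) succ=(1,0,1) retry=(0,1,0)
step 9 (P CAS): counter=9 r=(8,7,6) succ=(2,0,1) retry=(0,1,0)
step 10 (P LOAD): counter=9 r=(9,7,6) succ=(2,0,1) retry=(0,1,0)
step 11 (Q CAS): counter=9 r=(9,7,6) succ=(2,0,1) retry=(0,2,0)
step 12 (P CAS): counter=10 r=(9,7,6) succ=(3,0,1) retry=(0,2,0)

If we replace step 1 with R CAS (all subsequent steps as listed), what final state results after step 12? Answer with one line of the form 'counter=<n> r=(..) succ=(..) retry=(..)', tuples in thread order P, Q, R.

(re-executing from step 1 with the substitution; state before step 1: counter=6 r=(0,0,0) succ=(0,0,0) retry=(0,0,0))
step 1 (R CAS): counter=6 r=(0,0,0) succ=(0,0,0) retry=(0,0,1)
step 2 (Q LOAD): counter=6 r=(0,6,0) succ=(0,0,0) retry=(0,0,1)
step 3 (R CAS): counter=6 r=(0,6,0) succ=(0,0,0) retry=(0,0,2)
step 4 (Q CAS): counter=7 r=(0,6,0) succ=(0,1,0) retry=(0,0,2)
step 5 (P LOAD): counter=7 r=(7,6,0) succ=(0,1,0) retry=(0,0,2)
step 6 (Q LOAD): counter=7 r=(7,7,0) succ=(0,1,0) retry=(0,0,2)
step 7 (P CAS): counter=8 r=(7,7,0) succ=(1,1,0) retry=(0,0,2)
step 8 (P LOAD): counter=8 r=(8,7,0) succ=(1,1,0) retry=(0,0,2)
step 9 (P CAS): counter=9 r=(8,7,0) succ=(2,1,0) retry=(0,0,2)
step 10 (P LOAD): counter=9 r=(9,7,0) succ=(2,1,0) retry=(0,0,2)
step 11 (Q CAS): counter=9 r=(9,7,0) succ=(2,1,0) retry=(0,1,2)
step 12 (P CAS): counter=10 r=(9,7,0) succ=(3,1,0) retry=(0,1,2)

counter=10 r=(9,7,0) succ=(3,1,0) retry=(0,1,2)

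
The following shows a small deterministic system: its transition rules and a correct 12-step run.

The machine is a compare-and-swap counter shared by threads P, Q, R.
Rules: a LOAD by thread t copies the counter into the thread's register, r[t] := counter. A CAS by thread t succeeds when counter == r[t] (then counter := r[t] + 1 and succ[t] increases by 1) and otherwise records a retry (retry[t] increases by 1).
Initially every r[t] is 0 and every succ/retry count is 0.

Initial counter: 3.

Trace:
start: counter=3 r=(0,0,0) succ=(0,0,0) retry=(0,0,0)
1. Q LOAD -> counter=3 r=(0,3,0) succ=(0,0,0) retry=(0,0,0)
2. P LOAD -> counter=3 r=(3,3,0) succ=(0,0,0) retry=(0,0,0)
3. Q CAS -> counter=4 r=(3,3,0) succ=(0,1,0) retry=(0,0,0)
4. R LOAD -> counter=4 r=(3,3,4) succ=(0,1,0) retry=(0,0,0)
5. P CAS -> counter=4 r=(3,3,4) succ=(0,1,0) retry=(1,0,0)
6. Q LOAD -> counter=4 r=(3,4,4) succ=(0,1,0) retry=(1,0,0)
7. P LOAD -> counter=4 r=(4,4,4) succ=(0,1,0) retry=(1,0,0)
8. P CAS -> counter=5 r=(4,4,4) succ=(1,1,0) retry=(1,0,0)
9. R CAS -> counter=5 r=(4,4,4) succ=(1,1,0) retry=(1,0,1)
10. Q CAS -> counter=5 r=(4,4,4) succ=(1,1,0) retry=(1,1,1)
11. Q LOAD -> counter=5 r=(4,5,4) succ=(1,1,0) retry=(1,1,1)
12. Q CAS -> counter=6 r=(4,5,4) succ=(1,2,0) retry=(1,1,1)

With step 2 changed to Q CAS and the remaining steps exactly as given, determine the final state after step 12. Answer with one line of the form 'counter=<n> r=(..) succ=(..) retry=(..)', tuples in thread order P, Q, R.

counter=6 r=(4,5,4) succ=(1,2,0) retry=(1,2,1)

(re-executing from step 2 with the substitution; state before step 2: counter=3 r=(0,3,0) succ=(0,0,0) retry=(0,0,0))
2. Q CAS -> counter=4 r=(0,3,0) succ=(0,1,0) retry=(0,0,0)
3. Q CAS -> counter=4 r=(0,3,0) succ=(0,1,0) retry=(0,1,0)
4. R LOAD -> counter=4 r=(0,3,4) succ=(0,1,0) retry=(0,1,0)
5. P CAS -> counter=4 r=(0,3,4) succ=(0,1,0) retry=(1,1,0)
6. Q LOAD -> counter=4 r=(0,4,4) succ=(0,1,0) retry=(1,1,0)
7. P LOAD -> counter=4 r=(4,4,4) succ=(0,1,0) retry=(1,1,0)
8. P CAS -> counter=5 r=(4,4,4) succ=(1,1,0) retry=(1,1,0)
9. R CAS -> counter=5 r=(4,4,4) succ=(1,1,0) retry=(1,1,1)
10. Q CAS -> counter=5 r=(4,4,4) succ=(1,1,0) retry=(1,2,1)
11. Q LOAD -> counter=5 r=(4,5,4) succ=(1,1,0) retry=(1,2,1)
12. Q CAS -> counter=6 r=(4,5,4) succ=(1,2,0) retry=(1,2,1)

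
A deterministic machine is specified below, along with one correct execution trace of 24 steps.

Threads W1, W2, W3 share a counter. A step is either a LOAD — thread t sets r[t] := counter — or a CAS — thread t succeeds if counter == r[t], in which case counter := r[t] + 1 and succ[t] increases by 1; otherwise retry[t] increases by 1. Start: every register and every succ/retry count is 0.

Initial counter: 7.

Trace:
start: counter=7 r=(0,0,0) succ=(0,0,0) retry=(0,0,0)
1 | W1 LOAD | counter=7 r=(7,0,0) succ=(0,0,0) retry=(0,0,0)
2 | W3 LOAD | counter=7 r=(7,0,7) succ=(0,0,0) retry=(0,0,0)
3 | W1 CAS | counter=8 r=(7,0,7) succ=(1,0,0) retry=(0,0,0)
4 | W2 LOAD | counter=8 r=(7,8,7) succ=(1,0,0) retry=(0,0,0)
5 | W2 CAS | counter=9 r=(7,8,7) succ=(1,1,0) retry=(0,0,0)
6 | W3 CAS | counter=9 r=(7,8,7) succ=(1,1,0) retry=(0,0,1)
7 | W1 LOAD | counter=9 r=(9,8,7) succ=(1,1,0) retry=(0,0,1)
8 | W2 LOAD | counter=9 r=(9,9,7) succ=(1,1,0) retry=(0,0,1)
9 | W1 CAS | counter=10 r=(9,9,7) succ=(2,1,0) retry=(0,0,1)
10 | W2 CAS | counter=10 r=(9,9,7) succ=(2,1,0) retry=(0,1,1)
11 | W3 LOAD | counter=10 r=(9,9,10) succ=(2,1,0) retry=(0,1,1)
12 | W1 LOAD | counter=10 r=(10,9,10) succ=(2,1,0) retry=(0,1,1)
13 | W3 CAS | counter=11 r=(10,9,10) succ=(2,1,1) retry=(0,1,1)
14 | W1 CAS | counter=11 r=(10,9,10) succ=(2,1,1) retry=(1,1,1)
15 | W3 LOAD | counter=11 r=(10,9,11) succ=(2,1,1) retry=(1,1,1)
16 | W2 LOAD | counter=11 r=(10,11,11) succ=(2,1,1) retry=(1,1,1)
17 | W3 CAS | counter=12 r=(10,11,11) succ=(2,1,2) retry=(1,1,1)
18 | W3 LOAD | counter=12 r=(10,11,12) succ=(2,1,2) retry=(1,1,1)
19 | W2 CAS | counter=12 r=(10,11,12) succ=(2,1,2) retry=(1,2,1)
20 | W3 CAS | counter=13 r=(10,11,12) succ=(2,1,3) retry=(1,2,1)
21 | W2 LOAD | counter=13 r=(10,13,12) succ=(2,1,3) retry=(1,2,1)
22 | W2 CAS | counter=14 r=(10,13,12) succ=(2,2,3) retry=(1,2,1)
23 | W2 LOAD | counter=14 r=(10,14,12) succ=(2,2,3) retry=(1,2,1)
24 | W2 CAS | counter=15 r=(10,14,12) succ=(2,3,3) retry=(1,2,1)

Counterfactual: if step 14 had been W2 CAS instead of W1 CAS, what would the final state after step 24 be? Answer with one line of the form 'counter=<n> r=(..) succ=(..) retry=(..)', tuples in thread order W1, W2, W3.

(re-executing from step 14 with the substitution; state before step 14: counter=11 r=(10,9,10) succ=(2,1,1) retry=(0,1,1))
14 | W2 CAS | counter=11 r=(10,9,10) succ=(2,1,1) retry=(0,2,1)
15 | W3 LOAD | counter=11 r=(10,9,11) succ=(2,1,1) retry=(0,2,1)
16 | W2 LOAD | counter=11 r=(10,11,11) succ=(2,1,1) retry=(0,2,1)
17 | W3 CAS | counter=12 r=(10,11,11) succ=(2,1,2) retry=(0,2,1)
18 | W3 LOAD | counter=12 r=(10,11,12) succ=(2,1,2) retry=(0,2,1)
19 | W2 CAS | counter=12 r=(10,11,12) succ=(2,1,2) retry=(0,3,1)
20 | W3 CAS | counter=13 r=(10,11,12) succ=(2,1,3) retry=(0,3,1)
21 | W2 LOAD | counter=13 r=(10,13,12) succ=(2,1,3) retry=(0,3,1)
22 | W2 CAS | counter=14 r=(10,13,12) succ=(2,2,3) retry=(0,3,1)
23 | W2 LOAD | counter=14 r=(10,14,12) succ=(2,2,3) retry=(0,3,1)
24 | W2 CAS | counter=15 r=(10,14,12) succ=(2,3,3) retry=(0,3,1)

counter=15 r=(10,14,12) succ=(2,3,3) retry=(0,3,1)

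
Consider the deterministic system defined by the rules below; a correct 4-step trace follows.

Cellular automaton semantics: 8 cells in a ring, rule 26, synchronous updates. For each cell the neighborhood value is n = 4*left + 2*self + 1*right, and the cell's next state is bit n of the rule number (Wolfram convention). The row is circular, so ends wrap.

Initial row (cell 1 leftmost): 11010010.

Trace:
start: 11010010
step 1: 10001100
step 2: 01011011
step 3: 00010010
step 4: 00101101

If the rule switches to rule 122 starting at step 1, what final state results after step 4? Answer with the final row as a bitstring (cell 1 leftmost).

(re-executing steps 1..4 under rule 122; state before step 1: 11010010)
step 1: 11101101
step 2: 00111111
step 3: 11100001
step 4: 00110011

00110011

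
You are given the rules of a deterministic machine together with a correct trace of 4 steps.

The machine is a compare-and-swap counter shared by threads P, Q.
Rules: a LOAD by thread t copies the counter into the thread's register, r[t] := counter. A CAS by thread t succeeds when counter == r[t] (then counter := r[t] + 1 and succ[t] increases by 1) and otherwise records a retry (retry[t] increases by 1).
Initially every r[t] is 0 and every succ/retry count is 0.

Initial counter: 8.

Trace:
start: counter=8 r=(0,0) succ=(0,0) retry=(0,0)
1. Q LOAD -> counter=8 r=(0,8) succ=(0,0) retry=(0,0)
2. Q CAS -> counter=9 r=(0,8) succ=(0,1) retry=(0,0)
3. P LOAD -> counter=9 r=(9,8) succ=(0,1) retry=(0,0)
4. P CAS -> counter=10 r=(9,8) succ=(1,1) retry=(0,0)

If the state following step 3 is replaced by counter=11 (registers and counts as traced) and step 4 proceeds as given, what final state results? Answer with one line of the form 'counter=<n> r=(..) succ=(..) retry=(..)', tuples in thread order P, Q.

counter=11 r=(9,8) succ=(0,1) retry=(1,0)

state after step 3 := counter=11 r=(9,8) succ=(0,1) retry=(0,0)
4. P CAS -> counter=11 r=(9,8) succ=(0,1) retry=(1,0)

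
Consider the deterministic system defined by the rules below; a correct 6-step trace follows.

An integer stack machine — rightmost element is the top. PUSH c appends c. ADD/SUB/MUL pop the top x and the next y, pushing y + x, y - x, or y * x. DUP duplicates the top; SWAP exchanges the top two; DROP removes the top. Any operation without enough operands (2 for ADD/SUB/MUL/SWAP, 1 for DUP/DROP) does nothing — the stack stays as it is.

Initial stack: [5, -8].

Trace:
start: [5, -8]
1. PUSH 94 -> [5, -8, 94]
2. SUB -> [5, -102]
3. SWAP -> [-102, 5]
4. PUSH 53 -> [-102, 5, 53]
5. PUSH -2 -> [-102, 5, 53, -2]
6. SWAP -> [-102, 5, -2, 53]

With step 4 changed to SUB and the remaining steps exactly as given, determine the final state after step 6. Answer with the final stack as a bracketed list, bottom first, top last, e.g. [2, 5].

(re-executing from step 4 with the substitution; state before step 4: [-102, 5])
4. SUB -> [-107]
5. PUSH -2 -> [-107, -2]
6. SWAP -> [-2, -107]

[-2, -107]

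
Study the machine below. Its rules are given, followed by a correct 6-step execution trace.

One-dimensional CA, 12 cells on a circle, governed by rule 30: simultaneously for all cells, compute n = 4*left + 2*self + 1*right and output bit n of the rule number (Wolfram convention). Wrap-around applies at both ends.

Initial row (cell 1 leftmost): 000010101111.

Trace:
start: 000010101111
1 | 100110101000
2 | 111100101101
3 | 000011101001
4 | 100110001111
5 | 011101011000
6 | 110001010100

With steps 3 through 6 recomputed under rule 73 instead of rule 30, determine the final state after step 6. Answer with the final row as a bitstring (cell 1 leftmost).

010001101100

(re-executing steps 3..6 under rule 73; state before step 3: 111100101101)
3 | 000100001101
4 | 010001101100
5 | 000101101101
6 | 010001101100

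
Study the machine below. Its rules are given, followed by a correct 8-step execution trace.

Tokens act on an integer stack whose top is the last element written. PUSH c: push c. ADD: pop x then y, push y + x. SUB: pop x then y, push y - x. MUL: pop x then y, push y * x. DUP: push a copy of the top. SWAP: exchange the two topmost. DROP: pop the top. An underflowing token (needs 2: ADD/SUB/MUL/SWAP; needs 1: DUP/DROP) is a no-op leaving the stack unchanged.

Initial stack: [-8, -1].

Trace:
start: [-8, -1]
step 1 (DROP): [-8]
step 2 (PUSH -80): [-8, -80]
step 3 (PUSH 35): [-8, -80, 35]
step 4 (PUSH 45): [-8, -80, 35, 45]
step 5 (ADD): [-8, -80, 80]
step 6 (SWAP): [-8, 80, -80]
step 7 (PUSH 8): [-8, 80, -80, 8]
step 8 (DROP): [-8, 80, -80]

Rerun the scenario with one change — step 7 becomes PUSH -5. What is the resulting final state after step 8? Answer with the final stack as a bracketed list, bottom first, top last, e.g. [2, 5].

[-8, 80, -80]

(re-executing from step 7 with the substitution; state before step 7: [-8, 80, -80])
step 7 (PUSH -5): [-8, 80, -80, -5]
step 8 (DROP): [-8, 80, -80]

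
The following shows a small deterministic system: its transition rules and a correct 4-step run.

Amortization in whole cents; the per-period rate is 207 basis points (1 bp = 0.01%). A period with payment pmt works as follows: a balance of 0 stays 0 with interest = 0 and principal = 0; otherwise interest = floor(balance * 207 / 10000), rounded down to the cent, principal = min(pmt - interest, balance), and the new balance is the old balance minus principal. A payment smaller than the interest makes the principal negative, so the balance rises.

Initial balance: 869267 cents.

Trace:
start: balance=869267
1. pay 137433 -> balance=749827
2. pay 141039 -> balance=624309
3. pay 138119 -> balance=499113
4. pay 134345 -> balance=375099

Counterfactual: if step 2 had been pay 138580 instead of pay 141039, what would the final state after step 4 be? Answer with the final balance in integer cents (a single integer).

377661

(re-executing from step 2 with the substitution; state before step 2: balance=749827)
2. pay 138580 -> balance=626768
3. pay 138119 -> balance=501623
4. pay 134345 -> balance=377661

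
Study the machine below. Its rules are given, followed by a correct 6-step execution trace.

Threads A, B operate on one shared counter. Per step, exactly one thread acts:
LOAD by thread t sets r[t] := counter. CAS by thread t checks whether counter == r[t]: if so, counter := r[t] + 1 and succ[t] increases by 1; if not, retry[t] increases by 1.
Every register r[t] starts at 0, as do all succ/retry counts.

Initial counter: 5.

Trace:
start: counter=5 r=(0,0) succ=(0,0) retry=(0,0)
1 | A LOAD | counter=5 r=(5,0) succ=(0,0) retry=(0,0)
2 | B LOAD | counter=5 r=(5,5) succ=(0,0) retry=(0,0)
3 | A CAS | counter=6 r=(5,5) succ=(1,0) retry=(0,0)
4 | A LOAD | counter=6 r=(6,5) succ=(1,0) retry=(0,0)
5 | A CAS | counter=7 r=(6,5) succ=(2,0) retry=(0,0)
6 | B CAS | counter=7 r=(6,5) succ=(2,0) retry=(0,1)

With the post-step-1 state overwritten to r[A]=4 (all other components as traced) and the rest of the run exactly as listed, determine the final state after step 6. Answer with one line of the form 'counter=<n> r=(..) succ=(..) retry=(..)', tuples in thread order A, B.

state after step 1 := counter=5 r=(4,0) succ=(0,0) retry=(0,0)
2 | B LOAD | counter=5 r=(4,5) succ=(0,0) retry=(0,0)
3 | A CAS | counter=5 r=(4,5) succ=(0,0) retry=(1,0)
4 | A LOAD | counter=5 r=(5,5) succ=(0,0) retry=(1,0)
5 | A CAS | counter=6 r=(5,5) succ=(1,0) retry=(1,0)
6 | B CAS | counter=6 r=(5,5) succ=(1,0) retry=(1,1)

counter=6 r=(5,5) succ=(1,0) retry=(1,1)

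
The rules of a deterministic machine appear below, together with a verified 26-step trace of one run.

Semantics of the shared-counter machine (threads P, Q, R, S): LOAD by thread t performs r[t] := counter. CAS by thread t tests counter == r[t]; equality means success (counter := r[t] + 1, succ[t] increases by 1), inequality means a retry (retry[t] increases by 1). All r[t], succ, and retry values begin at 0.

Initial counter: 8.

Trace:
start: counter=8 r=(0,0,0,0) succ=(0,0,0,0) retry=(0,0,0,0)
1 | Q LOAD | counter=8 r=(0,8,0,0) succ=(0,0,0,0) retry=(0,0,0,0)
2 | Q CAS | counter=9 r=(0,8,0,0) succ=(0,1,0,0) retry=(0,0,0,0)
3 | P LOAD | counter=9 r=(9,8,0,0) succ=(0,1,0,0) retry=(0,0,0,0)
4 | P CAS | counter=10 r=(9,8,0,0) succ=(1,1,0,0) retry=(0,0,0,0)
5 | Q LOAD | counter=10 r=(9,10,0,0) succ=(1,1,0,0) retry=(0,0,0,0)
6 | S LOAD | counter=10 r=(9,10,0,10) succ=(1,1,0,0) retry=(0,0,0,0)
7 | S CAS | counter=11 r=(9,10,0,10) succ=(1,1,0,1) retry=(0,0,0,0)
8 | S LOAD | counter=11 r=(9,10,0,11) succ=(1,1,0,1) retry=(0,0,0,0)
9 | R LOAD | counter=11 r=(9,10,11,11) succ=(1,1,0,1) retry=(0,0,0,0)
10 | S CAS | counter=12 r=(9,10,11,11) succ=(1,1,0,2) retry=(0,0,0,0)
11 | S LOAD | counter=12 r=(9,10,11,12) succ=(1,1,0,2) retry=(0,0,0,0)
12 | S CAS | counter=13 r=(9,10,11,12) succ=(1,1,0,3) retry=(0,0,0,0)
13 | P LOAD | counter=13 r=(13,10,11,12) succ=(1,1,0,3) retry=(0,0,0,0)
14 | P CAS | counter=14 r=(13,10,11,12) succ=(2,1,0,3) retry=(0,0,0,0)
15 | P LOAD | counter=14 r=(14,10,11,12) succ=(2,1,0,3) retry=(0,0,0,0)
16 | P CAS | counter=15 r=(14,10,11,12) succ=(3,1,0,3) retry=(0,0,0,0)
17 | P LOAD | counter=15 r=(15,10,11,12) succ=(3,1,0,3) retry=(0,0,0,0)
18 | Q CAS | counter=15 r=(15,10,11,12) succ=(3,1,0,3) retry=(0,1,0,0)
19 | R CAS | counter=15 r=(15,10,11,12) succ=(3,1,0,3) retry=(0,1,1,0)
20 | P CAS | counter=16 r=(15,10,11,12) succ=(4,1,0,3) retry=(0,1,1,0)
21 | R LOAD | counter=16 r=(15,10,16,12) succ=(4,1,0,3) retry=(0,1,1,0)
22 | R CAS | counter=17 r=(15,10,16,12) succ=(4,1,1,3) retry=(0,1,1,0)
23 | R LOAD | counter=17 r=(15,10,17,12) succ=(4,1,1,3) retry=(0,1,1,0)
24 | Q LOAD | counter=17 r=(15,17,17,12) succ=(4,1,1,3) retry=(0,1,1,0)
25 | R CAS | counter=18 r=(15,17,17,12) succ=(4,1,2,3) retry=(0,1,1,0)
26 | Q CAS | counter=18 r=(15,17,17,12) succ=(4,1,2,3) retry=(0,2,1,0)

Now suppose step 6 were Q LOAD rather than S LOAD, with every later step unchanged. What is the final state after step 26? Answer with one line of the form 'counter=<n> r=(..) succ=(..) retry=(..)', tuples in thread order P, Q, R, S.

(re-executing from step 6 with the substitution; state before step 6: counter=10 r=(9,10,0,0) succ=(1,1,0,0) retry=(0,0,0,0))
6 | Q LOAD | counter=10 r=(9,10,0,0) succ=(1,1,0,0) retry=(0,0,0,0)
7 | S CAS | counter=10 r=(9,10,0,0) succ=(1,1,0,0) retry=(0,0,0,1)
8 | S LOAD | counter=10 r=(9,10,0,10) succ=(1,1,0,0) retry=(0,0,0,1)
9 | R LOAD | counter=10 r=(9,10,10,10) succ=(1,1,0,0) retry=(0,0,0,1)
10 | S CAS | counter=11 r=(9,10,10,10) succ=(1,1,0,1) retry=(0,0,0,1)
11 | S LOAD | counter=11 r=(9,10,10,11) succ=(1,1,0,1) retry=(0,0,0,1)
12 | S CAS | counter=12 r=(9,10,10,11) succ=(1,1,0,2) retry=(0,0,0,1)
13 | P LOAD | counter=12 r=(12,10,10,11) succ=(1,1,0,2) retry=(0,0,0,1)
14 | P CAS | counter=13 r=(12,10,10,11) succ=(2,1,0,2) retry=(0,0,0,1)
15 | P LOAD | counter=13 r=(13,10,10,11) succ=(2,1,0,2) retry=(0,0,0,1)
16 | P CAS | counter=14 r=(13,10,10,11) succ=(3,1,0,2) retry=(0,0,0,1)
17 | P LOAD | counter=14 r=(14,10,10,11) succ=(3,1,0,2) retry=(0,0,0,1)
18 | Q CAS | counter=14 r=(14,10,10,11) succ=(3,1,0,2) retry=(0,1,0,1)
19 | R CAS | counter=14 r=(14,10,10,11) succ=(3,1,0,2) retry=(0,1,1,1)
20 | P CAS | counter=15 r=(14,10,10,11) succ=(4,1,0,2) retry=(0,1,1,1)
21 | R LOAD | counter=15 r=(14,10,15,11) succ=(4,1,0,2) retry=(0,1,1,1)
22 | R CAS | counter=16 r=(14,10,15,11) succ=(4,1,1,2) retry=(0,1,1,1)
23 | R LOAD | counter=16 r=(14,10,16,11) succ=(4,1,1,2) retry=(0,1,1,1)
24 | Q LOAD | counter=16 r=(14,16,16,11) succ=(4,1,1,2) retry=(0,1,1,1)
25 | R CAS | counter=17 r=(14,16,16,11) succ=(4,1,2,2) retry=(0,1,1,1)
26 | Q CAS | counter=17 r=(14,16,16,11) succ=(4,1,2,2) retry=(0,2,1,1)

counter=17 r=(14,16,16,11) succ=(4,1,2,2) retry=(0,2,1,1)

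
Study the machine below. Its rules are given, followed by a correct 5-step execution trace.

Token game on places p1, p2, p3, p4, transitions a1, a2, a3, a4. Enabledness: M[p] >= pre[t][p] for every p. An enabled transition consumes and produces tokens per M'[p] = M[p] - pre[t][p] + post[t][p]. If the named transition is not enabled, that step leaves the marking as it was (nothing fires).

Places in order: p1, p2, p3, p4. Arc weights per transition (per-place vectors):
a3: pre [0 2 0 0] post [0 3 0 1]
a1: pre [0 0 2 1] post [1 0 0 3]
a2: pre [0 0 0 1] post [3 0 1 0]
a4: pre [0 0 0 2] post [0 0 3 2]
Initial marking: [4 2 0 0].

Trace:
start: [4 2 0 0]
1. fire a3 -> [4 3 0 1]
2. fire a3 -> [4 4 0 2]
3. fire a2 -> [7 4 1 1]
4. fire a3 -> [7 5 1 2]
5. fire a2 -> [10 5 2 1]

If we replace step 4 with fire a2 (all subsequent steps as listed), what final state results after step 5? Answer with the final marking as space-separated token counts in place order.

(re-executing from step 4 with the substitution; state before step 4: [7 4 1 1])
4. fire a2 -> [10 4 2 0]
5. fire a2 -> [10 4 2 0]

10 4 2 0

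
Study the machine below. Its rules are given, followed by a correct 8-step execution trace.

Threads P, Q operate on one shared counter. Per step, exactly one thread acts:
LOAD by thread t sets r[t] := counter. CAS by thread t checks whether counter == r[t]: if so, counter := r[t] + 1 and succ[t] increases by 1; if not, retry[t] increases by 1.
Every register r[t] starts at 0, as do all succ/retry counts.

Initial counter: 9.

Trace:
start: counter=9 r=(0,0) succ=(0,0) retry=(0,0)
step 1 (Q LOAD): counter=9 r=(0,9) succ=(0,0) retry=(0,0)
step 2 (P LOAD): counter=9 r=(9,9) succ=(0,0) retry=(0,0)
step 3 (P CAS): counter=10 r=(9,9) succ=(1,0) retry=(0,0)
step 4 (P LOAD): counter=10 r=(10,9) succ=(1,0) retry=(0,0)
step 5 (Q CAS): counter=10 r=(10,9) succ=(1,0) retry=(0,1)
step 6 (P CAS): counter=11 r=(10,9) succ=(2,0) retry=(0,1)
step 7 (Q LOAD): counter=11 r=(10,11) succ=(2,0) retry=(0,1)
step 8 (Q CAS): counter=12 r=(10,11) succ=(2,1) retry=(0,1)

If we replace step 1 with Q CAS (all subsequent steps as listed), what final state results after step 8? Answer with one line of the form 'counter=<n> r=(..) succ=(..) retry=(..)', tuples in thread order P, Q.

(re-executing from step 1 with the substitution; state before step 1: counter=9 r=(0,0) succ=(0,0) retry=(0,0))
step 1 (Q CAS): counter=9 r=(0,0) succ=(0,0) retry=(0,1)
step 2 (P LOAD): counter=9 r=(9,0) succ=(0,0) retry=(0,1)
step 3 (P CAS): counter=10 r=(9,0) succ=(1,0) retry=(0,1)
step 4 (P LOAD): counter=10 r=(10,0) succ=(1,0) retry=(0,1)
step 5 (Q CAS): counter=10 r=(10,0) succ=(1,0) retry=(0,2)
step 6 (P CAS): counter=11 r=(10,0) succ=(2,0) retry=(0,2)
step 7 (Q LOAD): counter=11 r=(10,11) succ=(2,0) retry=(0,2)
step 8 (Q CAS): counter=12 r=(10,11) succ=(2,1) retry=(0,2)

counter=12 r=(10,11) succ=(2,1) retry=(0,2)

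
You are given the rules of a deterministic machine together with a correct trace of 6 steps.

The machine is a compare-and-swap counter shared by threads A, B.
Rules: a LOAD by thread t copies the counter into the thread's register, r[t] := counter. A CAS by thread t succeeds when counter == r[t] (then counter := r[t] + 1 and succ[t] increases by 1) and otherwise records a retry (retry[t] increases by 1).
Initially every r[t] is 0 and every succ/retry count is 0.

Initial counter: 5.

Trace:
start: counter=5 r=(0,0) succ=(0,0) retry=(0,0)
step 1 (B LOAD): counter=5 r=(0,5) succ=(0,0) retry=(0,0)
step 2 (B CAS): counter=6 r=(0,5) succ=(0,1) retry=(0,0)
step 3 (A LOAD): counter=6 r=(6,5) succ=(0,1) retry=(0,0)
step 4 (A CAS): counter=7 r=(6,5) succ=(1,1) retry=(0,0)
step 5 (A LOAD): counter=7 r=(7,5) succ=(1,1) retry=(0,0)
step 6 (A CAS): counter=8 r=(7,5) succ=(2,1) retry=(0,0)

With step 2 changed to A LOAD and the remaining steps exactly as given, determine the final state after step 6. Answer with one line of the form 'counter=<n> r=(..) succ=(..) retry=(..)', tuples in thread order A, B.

(re-executing from step 2 with the substitution; state before step 2: counter=5 r=(0,5) succ=(0,0) retry=(0,0))
step 2 (A LOAD): counter=5 r=(5,5) succ=(0,0) retry=(0,0)
step 3 (A LOAD): counter=5 r=(5,5) succ=(0,0) retry=(0,0)
step 4 (A CAS): counter=6 r=(5,5) succ=(1,0) retry=(0,0)
step 5 (A LOAD): counter=6 r=(6,5) succ=(1,0) retry=(0,0)
step 6 (A CAS): counter=7 r=(6,5) succ=(2,0) retry=(0,0)

counter=7 r=(6,5) succ=(2,0) retry=(0,0)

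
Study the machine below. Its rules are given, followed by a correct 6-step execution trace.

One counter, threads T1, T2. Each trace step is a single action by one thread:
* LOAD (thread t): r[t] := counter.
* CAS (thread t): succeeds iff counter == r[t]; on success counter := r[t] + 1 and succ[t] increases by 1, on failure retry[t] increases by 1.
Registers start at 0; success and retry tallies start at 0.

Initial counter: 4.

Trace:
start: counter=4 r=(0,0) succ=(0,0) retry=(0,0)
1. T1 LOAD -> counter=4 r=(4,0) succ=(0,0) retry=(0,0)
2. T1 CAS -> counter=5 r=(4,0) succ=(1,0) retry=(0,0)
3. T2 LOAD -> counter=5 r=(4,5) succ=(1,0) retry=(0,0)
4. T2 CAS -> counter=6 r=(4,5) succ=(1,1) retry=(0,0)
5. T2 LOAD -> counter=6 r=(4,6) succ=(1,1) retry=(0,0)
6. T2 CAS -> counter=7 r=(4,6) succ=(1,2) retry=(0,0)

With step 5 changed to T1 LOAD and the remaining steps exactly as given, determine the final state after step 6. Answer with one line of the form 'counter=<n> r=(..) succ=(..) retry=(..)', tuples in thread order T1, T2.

counter=6 r=(6,5) succ=(1,1) retry=(0,1)

(re-executing from step 5 with the substitution; state before step 5: counter=6 r=(4,5) succ=(1,1) retry=(0,0))
5. T1 LOAD -> counter=6 r=(6,5) succ=(1,1) retry=(0,0)
6. T2 CAS -> counter=6 r=(6,5) succ=(1,1) retry=(0,1)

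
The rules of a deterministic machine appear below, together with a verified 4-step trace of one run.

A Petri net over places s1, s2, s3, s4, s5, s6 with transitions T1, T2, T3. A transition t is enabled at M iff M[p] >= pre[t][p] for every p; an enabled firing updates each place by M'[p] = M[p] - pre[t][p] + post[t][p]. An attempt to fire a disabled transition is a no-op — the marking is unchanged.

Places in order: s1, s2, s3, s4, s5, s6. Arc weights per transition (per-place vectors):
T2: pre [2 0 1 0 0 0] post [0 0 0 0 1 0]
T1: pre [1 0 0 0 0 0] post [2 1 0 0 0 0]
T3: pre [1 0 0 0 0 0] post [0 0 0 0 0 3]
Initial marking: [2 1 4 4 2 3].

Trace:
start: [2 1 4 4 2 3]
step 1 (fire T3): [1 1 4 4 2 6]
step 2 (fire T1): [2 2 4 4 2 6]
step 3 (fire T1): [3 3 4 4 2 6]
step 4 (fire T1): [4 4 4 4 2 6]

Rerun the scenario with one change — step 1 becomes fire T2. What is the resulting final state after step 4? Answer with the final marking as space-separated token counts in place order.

(re-executing from step 1 with the substitution; state before step 1: [2 1 4 4 2 3])
step 1 (fire T2): [0 1 3 4 3 3]
step 2 (fire T1): [0 1 3 4 3 3]
step 3 (fire T1): [0 1 3 4 3 3]
step 4 (fire T1): [0 1 3 4 3 3]

0 1 3 4 3 3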